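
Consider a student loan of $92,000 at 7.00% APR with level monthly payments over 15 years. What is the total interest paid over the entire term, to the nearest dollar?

$56,846

At 7.00% the monthly rate is 0.0058333, so the payment is 92,000 × 0.0058333 / (1 − 1.0058333^−180) = $826.92.
Total paid = 180 × $826.92 = $148,845.60; interest = $148,845.60 − $92,000 = $56,845.60.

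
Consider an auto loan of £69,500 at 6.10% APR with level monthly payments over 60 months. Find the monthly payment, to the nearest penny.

Monthly rate = 6.1%/12 = 0.0050833; payment = 69,500 × 0.0050833 / (1 − (1+0.0050833)^−60) = £1,346.86.

£1,346.86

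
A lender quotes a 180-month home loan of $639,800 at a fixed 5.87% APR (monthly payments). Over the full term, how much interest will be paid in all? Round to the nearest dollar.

$323,949

Monthly rate = 5.87%/12 = 0.0048917; payment = 639,800 × 0.0048917 / (1 − (1+0.0048917)^−180) = $5,354.16.
Total paid = 180 × $5,354.16 = $963,748.80; interest = $963,748.80 − $639,800 = $323,948.80.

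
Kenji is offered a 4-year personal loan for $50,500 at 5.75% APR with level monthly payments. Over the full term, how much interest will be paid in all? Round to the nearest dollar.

$6,150

Monthly rate = 5.75%/12 = 0.0047917; payment = 50,500 × 0.0047917 / (1 − (1+0.0047917)^−48) = $1,180.21.
Total paid = 48 × $1,180.21 = $56,650.08; interest = $56,650.08 − $50,500 = $6,150.08.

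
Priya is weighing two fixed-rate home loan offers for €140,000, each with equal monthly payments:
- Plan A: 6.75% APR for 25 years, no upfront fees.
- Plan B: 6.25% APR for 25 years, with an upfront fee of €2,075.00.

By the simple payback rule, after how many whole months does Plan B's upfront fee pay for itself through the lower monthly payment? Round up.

48 months

Plan A: at 6.75% the monthly rate is 0.0056250, so the payment is 140,000 × 0.0056250 / (1 − 1.0056250^−300) = €967.28.
Plan B: monthly rate = 6.25%/12 = 0.0052083; payment = 140,000 × 0.0052083 / (1 − (1+0.0052083)^−300) = €923.54.
Monthly savings = €967.28 − €923.54 = €43.74.
Break-even = €2,075.00 / €43.74 = 47.44 → 48 months.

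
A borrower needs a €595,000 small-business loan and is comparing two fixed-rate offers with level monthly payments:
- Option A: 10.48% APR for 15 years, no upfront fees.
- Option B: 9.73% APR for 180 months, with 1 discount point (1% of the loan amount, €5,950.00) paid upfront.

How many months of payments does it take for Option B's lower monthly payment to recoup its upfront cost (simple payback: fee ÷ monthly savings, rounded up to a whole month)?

22 months

Option A: monthly rate = 10.48%/12 = 0.0087333; payment = 595,000 × 0.0087333 / (1 − (1+0.0087333)^−180) = €6,569.75.
Option B: monthly rate = 9.73%/12 = 0.0081083; payment = 595,000 × 0.0081083 / (1 − (1+0.0081083)^−180) = €6,295.98.
Monthly savings = €6,569.75 − €6,295.98 = €273.77.
Break-even = €5,950.00 / €273.77 = 21.73 → 22 months.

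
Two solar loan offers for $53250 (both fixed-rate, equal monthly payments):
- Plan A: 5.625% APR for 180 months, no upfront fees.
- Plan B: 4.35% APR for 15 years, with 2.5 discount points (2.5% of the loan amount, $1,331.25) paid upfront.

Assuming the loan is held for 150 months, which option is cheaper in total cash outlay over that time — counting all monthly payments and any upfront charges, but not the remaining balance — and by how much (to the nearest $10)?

Plan B by $3,970

Plan A: monthly rate = 5.625%/12 = 0.0046875; payment = 53,250 × 0.0046875 / (1 − (1+0.0046875)^−180) = $438.64.
Plan B: monthly rate = 4.35%/12 = 0.0036250; payment = 53,250 × 0.0036250 / (1 − (1+0.0036250)^−180) = $403.29.
Over 150 months: Plan A costs 150 × $438.64 = $65,796.00; Plan B costs 150 × $403.29 + $1,331.25 = $61,824.75.
Plan B is cheaper by $65,796.00 − $61,824.75 = $3,971.25.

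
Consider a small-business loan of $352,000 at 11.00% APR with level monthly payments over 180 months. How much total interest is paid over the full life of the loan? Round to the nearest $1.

At 11.00% the monthly rate is 0.0091667, so the payment is 352,000 × 0.0091667 / (1 − 1.0091667^−180) = $4,000.82.
Total paid = 180 × $4,000.82 = $720,147.60; interest = $720,147.60 − $352,000 = $368,147.60.

$368,148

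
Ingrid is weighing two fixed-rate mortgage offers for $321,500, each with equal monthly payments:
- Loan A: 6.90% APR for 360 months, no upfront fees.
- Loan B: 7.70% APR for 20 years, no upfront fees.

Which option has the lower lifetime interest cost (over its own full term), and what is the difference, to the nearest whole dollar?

Loan A: monthly rate = 6.9%/12 = 0.0057500; payment = 321,500 × 0.0057500 / (1 − (1+0.0057500)^−360) = $2,117.40.
Total interest on Loan A = 360 × $2,117.40 − $321,500 = $440,764.00.
Loan B: monthly rate = 7.7%/12 = 0.0064167; payment = 321,500 × 0.0064167 / (1 − (1+0.0064167)^−240) = $2,629.44.
Total interest on Loan B = 240 × $2,629.44 − $321,500 = $309,565.60.
Loan B is lower by $131,198.40.

Loan B by $131,198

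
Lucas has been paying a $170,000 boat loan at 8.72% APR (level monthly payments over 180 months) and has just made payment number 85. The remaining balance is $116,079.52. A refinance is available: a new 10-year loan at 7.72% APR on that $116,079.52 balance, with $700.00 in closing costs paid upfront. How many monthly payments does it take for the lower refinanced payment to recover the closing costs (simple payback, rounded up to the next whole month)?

3 months

Current payment = 170,000 × 8.72%/12 / (1 − (1+0.0072667)^−180) = $1,696.05.
Refinanced payment = 116,079.52 × 0.0064333 / (1 − (1+0.0064333)^−120) = $1,391.25.
Monthly savings = $1,696.05 − $1,391.25 = $304.80.
Break-even = $700.00 / $304.80 = 2.30 → 3 months.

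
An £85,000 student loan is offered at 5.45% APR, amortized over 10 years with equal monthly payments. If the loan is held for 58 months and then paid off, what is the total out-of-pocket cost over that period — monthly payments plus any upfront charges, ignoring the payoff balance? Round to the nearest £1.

Monthly rate = 5.45%/12 = 0.0045417; payment = 85,000 × 0.0045417 / (1 − (1+0.0045417)^−120) = £920.37.
Total outlay = 58 × £920.37 = £53,381.46.

£53,381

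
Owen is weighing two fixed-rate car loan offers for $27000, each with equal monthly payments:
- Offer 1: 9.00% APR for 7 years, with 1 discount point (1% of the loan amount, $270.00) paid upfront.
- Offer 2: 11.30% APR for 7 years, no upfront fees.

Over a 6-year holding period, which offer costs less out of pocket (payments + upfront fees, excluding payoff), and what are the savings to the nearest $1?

Offer 1: monthly rate = 9%/12 = 0.0075000; payment = 27,000 × 0.0075000 / (1 − (1+0.0075000)^−84) = $434.41.
Offer 2: at 11.30% the monthly rate is 0.0094167, so the payment is 27,000 × 0.0094167 / (1 − 1.0094167^−84) = $466.58.
Over 72 months: Offer 1 costs 72 × $434.41 + $270.00 = $31,547.52; Offer 2 costs 72 × $466.58 = $33,593.76.
Offer 1 is cheaper by $33,593.76 − $31,547.52 = $2,046.24.

Offer 1 by $2,046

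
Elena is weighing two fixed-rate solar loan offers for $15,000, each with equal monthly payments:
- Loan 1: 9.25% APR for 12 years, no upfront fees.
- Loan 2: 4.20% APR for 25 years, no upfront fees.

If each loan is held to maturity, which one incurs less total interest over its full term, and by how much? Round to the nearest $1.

Loan 1: monthly rate = 9.25%/12 = 0.0077083; payment = 15,000 × 0.0077083 / (1 − (1+0.0077083)^−144) = $172.82.
Total interest on Loan 1 = 144 × $172.82 − $15,000 = $9,886.08.
Loan 2: monthly rate = 4.2%/12 = 0.0035000; payment = 15,000 × 0.0035000 / (1 − (1+0.0035000)^−300) = $80.84.
Total interest on Loan 2 = 300 × $80.84 − $15,000 = $9,252.00.
Loan 2 is lower by $634.08.

Loan 2 by $634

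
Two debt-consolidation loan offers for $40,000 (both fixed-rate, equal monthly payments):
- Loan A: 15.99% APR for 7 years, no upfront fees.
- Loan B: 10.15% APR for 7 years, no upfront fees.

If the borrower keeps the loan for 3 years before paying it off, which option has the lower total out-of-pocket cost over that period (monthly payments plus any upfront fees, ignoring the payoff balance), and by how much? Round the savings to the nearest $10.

Loan A: monthly rate = 15.99%/12 = 0.0133250; payment = 40,000 × 0.0133250 / (1 − (1+0.0133250)^−84) = $794.25.
Loan B: monthly rate = 10.15%/12 = 0.0084583; payment = 40,000 × 0.0084583 / (1 − (1+0.0084583)^−84) = $667.15.
Over 36 months: Loan A costs 36 × $794.25 = $28,593.00; Loan B costs 36 × $667.15 = $24,017.40.
Loan B is cheaper by $28,593.00 − $24,017.40 = $4,575.60.

Loan B by $4,580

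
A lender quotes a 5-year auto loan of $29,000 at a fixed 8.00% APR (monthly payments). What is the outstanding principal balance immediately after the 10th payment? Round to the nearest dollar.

With monthly rate i = 8%/12 = 0.0066667, the balance after k of n payments is P · [(1+i)^n − (1+i)^k] / [(1+i)^n − 1].
(1+0.0066667)^60 = 1.48984571 and (1+0.0066667)^10 = 1.06870264, so the balance is 29,000 × (1.48984571 − 1.06870264) / (1.48984571 − 1) = $24,932.64.

$24,933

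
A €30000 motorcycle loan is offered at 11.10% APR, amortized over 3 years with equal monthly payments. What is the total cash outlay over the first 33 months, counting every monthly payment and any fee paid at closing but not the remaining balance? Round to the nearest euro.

€32,458

At 11.10% the monthly rate is 0.0092500, so the payment is 30,000 × 0.0092500 / (1 − 1.0092500^−36) = €983.58.
Total outlay = 33 × €983.58 = €32,458.14.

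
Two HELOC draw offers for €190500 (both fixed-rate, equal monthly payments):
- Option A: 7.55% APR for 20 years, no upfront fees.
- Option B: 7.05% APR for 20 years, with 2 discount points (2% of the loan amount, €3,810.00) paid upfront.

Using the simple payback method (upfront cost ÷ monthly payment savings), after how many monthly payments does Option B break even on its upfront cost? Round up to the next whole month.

66 months

Option A: at 7.55% the monthly rate is 0.0062917, so the payment is 190,500 × 0.0062917 / (1 − 1.0062917^−240) = €1,540.48.
Option B: at 7.05% the monthly rate is 0.0058750, so the payment is 190,500 × 0.0058750 / (1 − 1.0058750^−240) = €1,482.67.
Monthly savings = €1,540.48 − €1,482.67 = €57.81.
Break-even = €3,810.00 / €57.81 = 65.91 → 66 months.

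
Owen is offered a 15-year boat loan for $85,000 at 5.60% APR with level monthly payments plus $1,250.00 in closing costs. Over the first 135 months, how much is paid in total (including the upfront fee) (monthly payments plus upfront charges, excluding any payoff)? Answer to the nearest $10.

$95,620

At 5.60% the monthly rate is 0.0046667, so the payment is 85,000 × 0.0046667 / (1 − 1.0046667^−180) = $699.04.
Total outlay = 135 × $699.04 + $1,250.00 = $95,620.40.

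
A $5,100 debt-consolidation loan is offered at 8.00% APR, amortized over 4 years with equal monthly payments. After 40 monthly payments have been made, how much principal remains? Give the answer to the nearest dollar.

$967

With monthly rate i = 8%/12 = 0.0066667, the balance after k of n payments is P · [(1+i)^n − (1+i)^k] / [(1+i)^n − 1].
(1+0.0066667)^48 = 1.37566610 and (1+0.0066667)^40 = 1.30445028, so the balance is 5,100 × (1.37566610 − 1.30445028) / (1.37566610 − 1) = $966.82.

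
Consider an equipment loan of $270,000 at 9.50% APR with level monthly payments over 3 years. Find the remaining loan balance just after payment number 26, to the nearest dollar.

$82,839

With monthly rate i = 9.5%/12 = 0.0079167, the balance after k of n payments is P · [(1+i)^n − (1+i)^k] / [(1+i)^n − 1].
(1+0.0079167)^36 = 1.32827060 and (1+0.0079167)^26 = 1.22755312, so the balance is 270,000 × (1.32827060 − 1.22755312) / (1.32827060 − 1) = $82,839.34.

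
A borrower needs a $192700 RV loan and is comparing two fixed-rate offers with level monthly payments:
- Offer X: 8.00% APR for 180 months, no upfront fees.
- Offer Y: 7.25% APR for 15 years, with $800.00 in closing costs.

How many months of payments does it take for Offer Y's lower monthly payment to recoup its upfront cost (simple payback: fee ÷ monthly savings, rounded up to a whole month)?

10 months

Offer X: monthly rate = 8%/12 = 0.0066667; payment = 192,700 × 0.0066667 / (1 − (1+0.0066667)^−180) = $1,841.54.
Offer Y: monthly rate = 7.25%/12 = 0.0060417; payment = 192,700 × 0.0060417 / (1 − (1+0.0060417)^−180) = $1,759.09.
Monthly savings = $1,841.54 − $1,759.09 = $82.45.
Break-even = $800.00 / $82.45 = 9.70 → 10 months.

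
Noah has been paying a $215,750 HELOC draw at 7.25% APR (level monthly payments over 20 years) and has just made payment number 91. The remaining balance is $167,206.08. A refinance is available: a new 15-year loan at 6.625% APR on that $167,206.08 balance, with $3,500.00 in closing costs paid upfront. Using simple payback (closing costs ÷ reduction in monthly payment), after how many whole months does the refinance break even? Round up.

Current payment = 215,750 × 7.25%/12 / (1 − (1+0.0060417)^−240) = $1,705.24.
Refinanced payment = 167,206.08 × 0.0055208 / (1 − (1+0.0055208)^−180) = $1,468.06.
Monthly savings = $1,705.24 − $1,468.06 = $237.18.
Break-even = $3,500.00 / $237.18 = 14.76 → 15 months.

15 months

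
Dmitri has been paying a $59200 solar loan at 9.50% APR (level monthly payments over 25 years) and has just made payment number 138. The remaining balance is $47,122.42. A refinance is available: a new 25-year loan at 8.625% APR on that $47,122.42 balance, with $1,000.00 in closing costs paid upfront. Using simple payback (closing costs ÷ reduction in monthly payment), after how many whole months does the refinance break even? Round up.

8 months

Current payment = 59,200 × 9.5%/12 / (1 − (1+0.0079167)^−300) = $517.23.
Refinanced payment = 47,122.42 × 0.0071875 / (1 − (1+0.0071875)^−300) = $383.42.
Monthly savings = $517.23 − $383.42 = $133.81.
Break-even = $1,000.00 / $133.81 = 7.47 → 8 months.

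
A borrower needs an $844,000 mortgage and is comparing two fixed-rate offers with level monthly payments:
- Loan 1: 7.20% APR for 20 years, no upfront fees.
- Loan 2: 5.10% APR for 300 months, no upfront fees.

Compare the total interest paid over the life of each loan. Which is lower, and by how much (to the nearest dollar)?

Loan 1: at 7.20% the monthly rate is 0.0060000, so the payment is 844,000 × 0.0060000 / (1 − 1.0060000^−240) = $6,645.23.
Total interest on Loan 1 = 240 × $6,645.23 − $844,000 = $750,855.20.
Loan 2: monthly rate = 5.1%/12 = 0.0042500; payment = 844,000 × 0.0042500 / (1 − (1+0.0042500)^−300) = $4,983.24.
Total interest on Loan 2 = 300 × $4,983.24 − $844,000 = $650,972.00.
Loan 2 is lower by $99,883.20.

Loan 2 by $99,883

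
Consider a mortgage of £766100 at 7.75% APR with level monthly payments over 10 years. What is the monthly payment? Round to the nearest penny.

£9,194.01

At 7.75% the monthly rate is 0.0064583, so the payment is 766,100 × 0.0064583 / (1 − 1.0064583^−120) = £9,194.01.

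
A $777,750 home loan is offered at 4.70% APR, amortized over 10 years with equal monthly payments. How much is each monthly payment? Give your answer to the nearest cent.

$8,135.67

At 4.70% the monthly rate is 0.0039167, so the payment is 777,750 × 0.0039167 / (1 − 1.0039167^−120) = $8,135.67.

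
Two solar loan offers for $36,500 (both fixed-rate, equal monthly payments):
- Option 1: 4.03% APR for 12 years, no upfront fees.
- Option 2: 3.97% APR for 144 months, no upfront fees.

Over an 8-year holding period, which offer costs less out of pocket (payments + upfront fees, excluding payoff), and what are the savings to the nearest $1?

Option 1: at 4.03% the monthly rate is 0.0033583, so the payment is 36,500 × 0.0033583 / (1 − 1.0033583^−144) = $320.10.
Option 2: at 3.97% the monthly rate is 0.0033083, so the payment is 36,500 × 0.0033083 / (1 − 1.0033083^−144) = $319.04.
Over 96 months: Option 1 costs 96 × $320.10 = $30,729.60; Option 2 costs 96 × $319.04 = $30,627.84.
Option 2 is cheaper by $30,729.60 − $30,627.84 = $101.76.

Option 2 by $102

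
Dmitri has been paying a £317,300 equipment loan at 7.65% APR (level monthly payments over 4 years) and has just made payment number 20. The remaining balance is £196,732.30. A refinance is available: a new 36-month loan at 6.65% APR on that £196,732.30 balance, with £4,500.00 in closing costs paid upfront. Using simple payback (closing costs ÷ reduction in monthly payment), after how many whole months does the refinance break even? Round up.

3 months

Current payment = 317,300 × 7.65%/12 / (1 − (1+0.0063750)^−48) = £7,694.20.
Refinanced payment = 196,732.30 × 0.0055417 / (1 − (1+0.0055417)^−36) = £6,043.09.
Monthly savings = £7,694.20 − £6,043.09 = £1,651.11.
Break-even = £4,500.00 / £1,651.11 = 2.73 → 3 months.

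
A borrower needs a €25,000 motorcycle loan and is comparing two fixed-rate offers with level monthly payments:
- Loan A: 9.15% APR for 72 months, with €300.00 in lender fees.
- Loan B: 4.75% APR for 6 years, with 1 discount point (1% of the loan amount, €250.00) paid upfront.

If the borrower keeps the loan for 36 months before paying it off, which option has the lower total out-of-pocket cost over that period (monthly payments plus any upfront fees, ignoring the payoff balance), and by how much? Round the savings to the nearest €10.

Loan B by €1,950

Loan A: monthly rate = 9.15%/12 = 0.0076250; payment = 25,000 × 0.0076250 / (1 − (1+0.0076250)^−72) = €452.50.
Loan B: monthly rate = 4.75%/12 = 0.0039583; payment = 25,000 × 0.0039583 / (1 − (1+0.0039583)^−72) = €399.73.
Over 36 months: Loan A costs 36 × €452.50 + €300.00 = €16,590.00; Loan B costs 36 × €399.73 + €250.00 = €14,640.28.
Loan B is cheaper by €16,590.00 − €14,640.28 = €1,949.72.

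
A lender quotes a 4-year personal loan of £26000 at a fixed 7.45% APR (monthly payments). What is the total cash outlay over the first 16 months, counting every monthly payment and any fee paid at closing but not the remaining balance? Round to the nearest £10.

Monthly rate = 7.45%/12 = 0.0062083; payment = 26,000 × 0.0062083 / (1 − (1+0.0062083)^−48) = £628.04.
Total outlay = 16 × £628.04 = £10,048.64.

£10,050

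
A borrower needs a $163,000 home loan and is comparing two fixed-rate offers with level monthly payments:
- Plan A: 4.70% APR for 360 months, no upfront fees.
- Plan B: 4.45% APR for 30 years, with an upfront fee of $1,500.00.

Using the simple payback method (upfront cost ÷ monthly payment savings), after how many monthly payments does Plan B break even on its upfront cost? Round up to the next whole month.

62 months

Plan A: monthly rate = 4.7%/12 = 0.0039167; payment = 163,000 × 0.0039167 / (1 − (1+0.0039167)^−360) = $845.38.
Plan B: monthly rate = 4.45%/12 = 0.0037083; payment = 163,000 × 0.0037083 / (1 − (1+0.0037083)^−360) = $821.06.
Monthly savings = $845.38 − $821.06 = $24.32.
Break-even = $1,500.00 / $24.32 = 61.68 → 62 months.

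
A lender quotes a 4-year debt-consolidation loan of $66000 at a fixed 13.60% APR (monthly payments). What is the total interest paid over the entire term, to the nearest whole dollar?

At 13.60% the monthly rate is 0.0113333, so the payment is 66,000 × 0.0113333 / (1 − 1.0113333^−48) = $1,790.33.
Total paid = 48 × $1,790.33 = $85,935.84; interest = $85,935.84 − $66,000 = $19,935.84.

$19,936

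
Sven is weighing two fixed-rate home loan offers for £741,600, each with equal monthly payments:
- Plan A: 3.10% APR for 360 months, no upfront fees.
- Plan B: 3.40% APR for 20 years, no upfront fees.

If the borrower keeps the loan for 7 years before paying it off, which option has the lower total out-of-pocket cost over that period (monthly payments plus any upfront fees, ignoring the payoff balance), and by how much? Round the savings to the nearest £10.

Plan A by £92,080

Plan A: monthly rate = 3.1%/12 = 0.0025833; payment = 741,600 × 0.0025833 / (1 − (1+0.0025833)^−360) = £3,166.75.
Plan B: monthly rate = 3.4%/12 = 0.0028333; payment = 741,600 × 0.0028333 / (1 − (1+0.0028333)^−240) = £4,262.97.
Over 84 months: Plan A costs 84 × £3,166.75 = £266,007.00; Plan B costs 84 × £4,262.97 = £358,089.48.
Plan A is cheaper by £358,089.48 − £266,007.00 = £92,082.48.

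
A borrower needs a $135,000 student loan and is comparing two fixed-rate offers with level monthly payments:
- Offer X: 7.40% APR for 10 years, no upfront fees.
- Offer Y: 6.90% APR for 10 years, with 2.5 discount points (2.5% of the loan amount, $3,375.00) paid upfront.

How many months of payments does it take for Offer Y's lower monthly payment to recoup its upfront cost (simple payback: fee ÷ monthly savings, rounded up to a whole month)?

Offer X: monthly rate = 7.4%/12 = 0.0061667; payment = 135,000 × 0.0061667 / (1 − (1+0.0061667)^−120) = $1,595.44.
Offer Y: at 6.90% the monthly rate is 0.0057500, so the payment is 135,000 × 0.0057500 / (1 − 1.0057500^−120) = $1,560.52.
Monthly savings = $1,595.44 − $1,560.52 = $34.92.
Break-even = $3,375.00 / $34.92 = 96.65 → 97 months.

97 months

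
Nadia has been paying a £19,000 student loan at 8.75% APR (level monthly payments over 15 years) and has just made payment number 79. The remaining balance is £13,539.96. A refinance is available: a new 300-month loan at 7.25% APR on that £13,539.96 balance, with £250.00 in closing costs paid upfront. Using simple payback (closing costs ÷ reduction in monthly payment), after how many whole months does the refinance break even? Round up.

Current payment = 19,000 × 8.75%/12 / (1 − (1+0.0072917)^−180) = £189.90.
Refinanced payment = 13,539.96 × 0.0060417 / (1 − (1+0.0060417)^−300) = £97.87.
Monthly savings = £189.90 − £97.87 = £92.03.
Break-even = £250.00 / £92.03 = 2.72 → 3 months.

3 months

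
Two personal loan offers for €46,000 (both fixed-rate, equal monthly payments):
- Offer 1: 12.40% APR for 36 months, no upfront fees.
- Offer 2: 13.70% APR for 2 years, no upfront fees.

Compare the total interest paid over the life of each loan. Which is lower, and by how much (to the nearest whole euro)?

Offer 2 by €2,470

Offer 1: at 12.40% the monthly rate is 0.0103333, so the payment is 46,000 × 0.0103333 / (1 − 1.0103333^−36) = €1,536.66.
Total interest on Offer 1 = 36 × €1,536.66 − €46,000 = €9,319.76.
Offer 2: monthly rate = 13.7%/12 = 0.0114167; payment = 46,000 × 0.0114167 / (1 − (1+0.0114167)^−24) = €2,202.08.
Total interest on Offer 2 = 24 × €2,202.08 − €46,000 = €6,849.92.
Offer 2 is lower by €2,469.84.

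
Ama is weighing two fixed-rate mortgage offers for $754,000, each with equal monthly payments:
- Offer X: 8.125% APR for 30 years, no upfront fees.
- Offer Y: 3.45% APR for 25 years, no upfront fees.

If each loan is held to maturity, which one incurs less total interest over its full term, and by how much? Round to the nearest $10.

Offer Y by $889,080

Offer X: monthly rate = 8.125%/12 = 0.0067708; payment = 754,000 × 0.0067708 / (1 − (1+0.0067708)^−360) = $5,598.43.
Total interest on Offer X = 360 × $5,598.43 − $754,000 = $1,261,434.80.
Offer Y: monthly rate = 3.45%/12 = 0.0028750; payment = 754,000 × 0.0028750 / (1 − (1+0.0028750)^−300) = $3,754.51.
Total interest on Offer Y = 300 × $3,754.51 − $754,000 = $372,353.00.
Offer Y is lower by $889,081.80.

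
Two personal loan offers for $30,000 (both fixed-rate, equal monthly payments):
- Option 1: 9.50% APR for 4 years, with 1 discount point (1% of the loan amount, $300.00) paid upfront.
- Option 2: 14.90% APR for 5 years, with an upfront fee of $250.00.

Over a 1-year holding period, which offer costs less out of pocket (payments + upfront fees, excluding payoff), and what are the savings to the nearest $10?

Option 1: at 9.50% the monthly rate is 0.0079167, so the payment is 30,000 × 0.0079167 / (1 − 1.0079167^−48) = $753.69.
Option 2: at 14.90% the monthly rate is 0.0124167, so the payment is 30,000 × 0.0124167 / (1 − 1.0124167^−60) = $712.12.
Over 12 months: Option 1 costs 12 × $753.69 + $300.00 = $9,344.28; Option 2 costs 12 × $712.12 + $250.00 = $8,795.44.
Option 2 is cheaper by $9,344.28 − $8,795.44 = $548.84.

Option 2 by $550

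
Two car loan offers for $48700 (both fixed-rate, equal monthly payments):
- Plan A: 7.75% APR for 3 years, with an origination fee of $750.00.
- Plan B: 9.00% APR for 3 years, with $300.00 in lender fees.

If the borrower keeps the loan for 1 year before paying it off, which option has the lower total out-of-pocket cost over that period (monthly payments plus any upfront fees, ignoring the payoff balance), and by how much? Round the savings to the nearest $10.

Plan B by $110

Plan A: monthly rate = 7.75%/12 = 0.0064583; payment = 48,700 × 0.0064583 / (1 − (1+0.0064583)^−36) = $1,520.47.
Plan B: monthly rate = 9%/12 = 0.0075000; payment = 48,700 × 0.0075000 / (1 − (1+0.0075000)^−36) = $1,548.65.
Over 12 months: Plan A costs 12 × $1,520.47 + $750.00 = $18,995.64; Plan B costs 12 × $1,548.65 + $300.00 = $18,883.80.
Plan B is cheaper by $18,995.64 − $18,883.80 = $111.84.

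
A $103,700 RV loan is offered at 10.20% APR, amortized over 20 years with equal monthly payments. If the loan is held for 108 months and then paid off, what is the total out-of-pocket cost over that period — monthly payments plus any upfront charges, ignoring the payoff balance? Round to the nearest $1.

At 10.20% the monthly rate is 0.0085000, so the payment is 103,700 × 0.0085000 / (1 − 1.0085000^−240) = $1,014.51.
Total outlay = 108 × $1,014.51 = $109,567.08.

$109,567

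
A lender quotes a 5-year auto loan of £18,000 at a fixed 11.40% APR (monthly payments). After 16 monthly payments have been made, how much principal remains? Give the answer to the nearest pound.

With monthly rate i = 11.4%/12 = 0.0095000, the balance after k of n payments is P · [(1+i)^n − (1+i)^k] / [(1+i)^n − 1].
(1+0.0095000)^60 = 1.76351597 and (1+0.0095000)^16 = 1.16332530, so the balance is 18,000 × (1.76351597 − 1.16332530) / (1.76351597 − 1) = £14,149.58.

£14,150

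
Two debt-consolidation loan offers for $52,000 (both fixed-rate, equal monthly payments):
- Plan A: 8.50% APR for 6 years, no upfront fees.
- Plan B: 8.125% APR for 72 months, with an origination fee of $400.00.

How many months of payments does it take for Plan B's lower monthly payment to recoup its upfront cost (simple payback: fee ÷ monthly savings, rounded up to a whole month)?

Plan A: at 8.50% the monthly rate is 0.0070833, so the payment is 52,000 × 0.0070833 / (1 − 1.0070833^−72) = $924.48.
Plan B: monthly rate = 8.125%/12 = 0.0067708; payment = 52,000 × 0.0067708 / (1 − (1+0.0067708)^−72) = $914.91.
Monthly savings = $924.48 − $914.91 = $9.57.
Break-even = $400.00 / $9.57 = 41.80 → 42 months.

42 months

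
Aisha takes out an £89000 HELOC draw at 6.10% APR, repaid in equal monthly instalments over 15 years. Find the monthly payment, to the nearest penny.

£755.85

Monthly rate = 6.1%/12 = 0.0050833; payment = 89,000 × 0.0050833 / (1 − (1+0.0050833)^−180) = £755.85.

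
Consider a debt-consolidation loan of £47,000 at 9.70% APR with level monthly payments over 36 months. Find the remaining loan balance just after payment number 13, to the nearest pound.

£31,576

With monthly rate i = 9.7%/12 = 0.0080833, the balance after k of n payments is P · [(1+i)^n − (1+i)^k] / [(1+i)^n − 1].
(1+0.0080833)^36 = 1.33620055 and (1+0.0080833)^13 = 1.11033403, so the balance is 47,000 × (1.33620055 − 1.11033403) / (1.33620055 − 1) = £31,575.58.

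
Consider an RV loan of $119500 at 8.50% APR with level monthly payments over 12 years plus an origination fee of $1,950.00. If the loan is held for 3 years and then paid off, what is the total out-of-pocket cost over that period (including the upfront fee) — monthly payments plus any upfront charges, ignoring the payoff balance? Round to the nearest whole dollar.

Monthly rate = 8.5%/12 = 0.0070833; payment = 119,500 × 0.0070833 / (1 − (1+0.0070833)^−144) = $1,326.52.
Total outlay = 36 × $1,326.52 + $1,950.00 = $49,704.72.

$49,705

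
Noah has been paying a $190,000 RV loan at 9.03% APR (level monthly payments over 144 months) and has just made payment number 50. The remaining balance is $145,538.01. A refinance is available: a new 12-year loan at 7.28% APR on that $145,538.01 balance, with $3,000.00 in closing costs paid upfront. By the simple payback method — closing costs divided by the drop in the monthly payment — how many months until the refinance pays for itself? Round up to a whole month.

Current payment = 190,000 × 9.03%/12 / (1 − (1+0.0075250)^−144) = $2,165.47.
Refinanced payment = 145,538.01 × 0.0060667 / (1 − (1+0.0060667)^−144) = $1,518.50.
Monthly savings = $2,165.47 − $1,518.50 = $646.97.
Break-even = $3,000.00 / $646.97 = 4.64 → 5 months.

5 months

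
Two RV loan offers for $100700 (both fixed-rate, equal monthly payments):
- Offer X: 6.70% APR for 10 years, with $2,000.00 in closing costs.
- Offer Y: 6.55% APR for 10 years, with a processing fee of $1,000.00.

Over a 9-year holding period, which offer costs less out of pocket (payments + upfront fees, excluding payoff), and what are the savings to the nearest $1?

Offer Y by $1,833

Offer X: monthly rate = 6.7%/12 = 0.0055833; payment = 100,700 × 0.0055833 / (1 − (1+0.0055833)^−120) = $1,153.70.
Offer Y: monthly rate = 6.55%/12 = 0.0054583; payment = 100,700 × 0.0054583 / (1 − (1+0.0054583)^−120) = $1,145.99.
Over 108 months: Offer X costs 108 × $1,153.70 + $2,000.00 = $126,599.60; Offer Y costs 108 × $1,145.99 + $1,000.00 = $124,766.92.
Offer Y is cheaper by $126,599.60 − $124,766.92 = $1,832.68.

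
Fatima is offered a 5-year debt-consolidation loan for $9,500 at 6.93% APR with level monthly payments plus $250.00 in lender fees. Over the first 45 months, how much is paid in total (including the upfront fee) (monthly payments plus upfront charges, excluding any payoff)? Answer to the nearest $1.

At 6.93% the monthly rate is 0.0057750, so the payment is 9,500 × 0.0057750 / (1 − 1.0057750^−60) = $187.80.
Total outlay = 45 × $187.80 + $250.00 = $8,701.00.

$8,701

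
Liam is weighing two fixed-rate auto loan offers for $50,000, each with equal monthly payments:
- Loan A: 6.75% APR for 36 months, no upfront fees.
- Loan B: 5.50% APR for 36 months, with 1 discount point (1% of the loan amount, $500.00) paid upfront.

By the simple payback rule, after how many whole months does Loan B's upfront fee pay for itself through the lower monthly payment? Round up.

Loan A: at 6.75% the monthly rate is 0.0056250, so the payment is 50,000 × 0.0056250 / (1 − 1.0056250^−36) = $1,538.15.
Loan B: monthly rate = 5.5%/12 = 0.0045833; payment = 50,000 × 0.0045833 / (1 − (1+0.0045833)^−36) = $1,509.80.
Monthly savings = $1,538.15 − $1,509.80 = $28.35.
Break-even = $500.00 / $28.35 = 17.64 → 18 months.

18 months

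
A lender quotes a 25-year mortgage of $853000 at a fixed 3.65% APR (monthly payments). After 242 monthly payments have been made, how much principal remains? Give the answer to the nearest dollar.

With monthly rate i = 3.65%/12 = 0.0030417, the balance after k of n payments is P · [(1+i)^n − (1+i)^k] / [(1+i)^n − 1].
(1+0.0030417)^300 = 2.48709422 and (1+0.0030417)^242 = 2.08541138, so the balance is 853,000 × (2.48709422 − 2.08541138) / (2.48709422 − 1) = $230,406.02.

$230,406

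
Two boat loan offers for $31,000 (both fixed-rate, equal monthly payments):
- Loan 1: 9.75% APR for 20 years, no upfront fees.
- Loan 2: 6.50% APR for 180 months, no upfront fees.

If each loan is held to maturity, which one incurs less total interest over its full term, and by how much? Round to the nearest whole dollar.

Loan 1: at 9.75% the monthly rate is 0.0081250, so the payment is 31,000 × 0.0081250 / (1 − 1.0081250^−240) = $294.04.
Total interest on Loan 1 = 240 × $294.04 − $31,000 = $39,569.60.
Loan 2: monthly rate = 6.5%/12 = 0.0054167; payment = 31,000 × 0.0054167 / (1 − (1+0.0054167)^−180) = $270.04.
Total interest on Loan 2 = 180 × $270.04 − $31,000 = $17,607.20.
Loan 2 is lower by $21,962.40.

Loan 2 by $21,962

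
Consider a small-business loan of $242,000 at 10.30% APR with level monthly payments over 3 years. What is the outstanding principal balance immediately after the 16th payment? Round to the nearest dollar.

With monthly rate i = 10.3%/12 = 0.0085833, the balance after k of n payments is P · [(1+i)^n − (1+i)^k] / [(1+i)^n − 1].
(1+0.0085833)^36 = 1.36026756 and (1+0.0085833)^16 = 1.14653838, so the balance is 242,000 × (1.36026756 − 1.14653838) / (1.36026756 − 1) = $143,566.80.

$143,567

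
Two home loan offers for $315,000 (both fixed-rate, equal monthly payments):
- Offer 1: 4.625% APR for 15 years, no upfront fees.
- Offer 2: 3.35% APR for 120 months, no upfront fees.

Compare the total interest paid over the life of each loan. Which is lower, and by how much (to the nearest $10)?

Offer 2 by $66,240

Offer 1: monthly rate = 4.625%/12 = 0.0038542; payment = 315,000 × 0.0038542 / (1 − (1+0.0038542)^−180) = $2,429.90.
Total interest on Offer 1 = 180 × $2,429.90 − $315,000 = $122,382.00.
Offer 2: monthly rate = 3.35%/12 = 0.0027917; payment = 315,000 × 0.0027917 / (1 − (1+0.0027917)^−120) = $3,092.82.
Total interest on Offer 2 = 120 × $3,092.82 − $315,000 = $56,138.40.
Offer 2 is lower by $66,243.60.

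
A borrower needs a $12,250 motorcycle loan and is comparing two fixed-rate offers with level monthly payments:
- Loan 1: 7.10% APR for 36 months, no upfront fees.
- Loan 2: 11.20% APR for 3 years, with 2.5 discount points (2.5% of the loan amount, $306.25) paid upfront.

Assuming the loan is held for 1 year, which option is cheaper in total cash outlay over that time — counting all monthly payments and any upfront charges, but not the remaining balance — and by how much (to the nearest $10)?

Loan 1 by $590

Loan 1: monthly rate = 7.1%/12 = 0.0059167; payment = 12,250 × 0.0059167 / (1 − (1+0.0059167)^−36) = $378.80.
Loan 2: at 11.20% the monthly rate is 0.0093333, so the payment is 12,250 × 0.0093333 / (1 − 1.0093333^−36) = $402.21.
Over 12 months: Loan 1 costs 12 × $378.80 = $4,545.60; Loan 2 costs 12 × $402.21 + $306.25 = $5,132.77.
Loan 1 is cheaper by $5,132.77 − $4,545.60 = $587.17.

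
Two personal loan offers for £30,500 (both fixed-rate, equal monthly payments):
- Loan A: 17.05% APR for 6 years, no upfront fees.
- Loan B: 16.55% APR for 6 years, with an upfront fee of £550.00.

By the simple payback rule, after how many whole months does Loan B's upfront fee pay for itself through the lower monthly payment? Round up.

Loan A: monthly rate = 17.05%/12 = 0.0142083; payment = 30,500 × 0.0142083 / (1 − (1+0.0142083)^−72) = £679.36.
Loan B: at 16.55% the monthly rate is 0.0137917, so the payment is 30,500 × 0.0137917 / (1 − 1.0137917^−72) = £670.87.
Monthly savings = £679.36 − £670.87 = £8.49.
Break-even = £550.00 / £8.49 = 64.78 → 65 months.

65 months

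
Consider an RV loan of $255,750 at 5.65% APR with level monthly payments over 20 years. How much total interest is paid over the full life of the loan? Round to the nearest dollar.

Monthly rate = 5.65%/12 = 0.0047083; payment = 255,750 × 0.0047083 / (1 − (1+0.0047083)^−240) = $1,781.01.
Total paid = 240 × $1,781.01 = $427,442.40; interest = $427,442.40 − $255,750 = $171,692.40.

$171,692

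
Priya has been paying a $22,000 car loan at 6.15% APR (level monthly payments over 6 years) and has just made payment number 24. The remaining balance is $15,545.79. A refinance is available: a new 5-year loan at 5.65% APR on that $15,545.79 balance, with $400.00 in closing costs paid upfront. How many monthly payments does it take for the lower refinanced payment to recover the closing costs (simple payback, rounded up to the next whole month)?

Current payment = 22,000 × 6.15%/12 / (1 − (1+0.0051250)^−72) = $366.16.
Refinanced payment = 15,545.79 × 0.0047083 / (1 − (1+0.0047083)^−60) = $298.02.
Monthly savings = $366.16 − $298.02 = $68.14.
Break-even = $400.00 / $68.14 = 5.87 → 6 months.

6 months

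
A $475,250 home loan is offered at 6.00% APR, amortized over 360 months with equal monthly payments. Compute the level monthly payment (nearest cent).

$2,849.36

At 6.00% the monthly rate is 0.0050000, so the payment is 475,250 × 0.0050000 / (1 − 1.0050000^−360) = $2,849.36.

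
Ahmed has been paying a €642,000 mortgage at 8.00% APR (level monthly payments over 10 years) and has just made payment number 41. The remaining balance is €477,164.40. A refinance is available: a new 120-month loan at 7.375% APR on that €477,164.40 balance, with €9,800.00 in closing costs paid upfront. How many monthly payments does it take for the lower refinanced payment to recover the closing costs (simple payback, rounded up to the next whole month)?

5 months

Current payment = 642,000 × 8%/12 / (1 − (1+0.0066667)^−120) = €7,789.23.
Refinanced payment = 477,164.40 × 0.0061458 / (1 − (1+0.0061458)^−120) = €5,632.94.
Monthly savings = €7,789.23 − €5,632.94 = €2,156.29.
Break-even = €9,800.00 / €2,156.29 = 4.54 → 5 months.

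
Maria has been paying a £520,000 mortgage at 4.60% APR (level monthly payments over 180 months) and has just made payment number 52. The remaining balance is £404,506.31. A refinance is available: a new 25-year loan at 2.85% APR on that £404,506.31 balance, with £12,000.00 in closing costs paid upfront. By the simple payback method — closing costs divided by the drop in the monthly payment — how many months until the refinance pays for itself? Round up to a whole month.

6 months

Current payment = 520,000 × 4.6%/12 / (1 − (1+0.0038333)^−180) = £4,004.59.
Refinanced payment = 404,506.31 × 0.0023750 / (1 − (1+0.0023750)^−300) = £1,886.81.
Monthly savings = £4,004.59 − £1,886.81 = £2,117.78.
Break-even = £12,000.00 / £2,117.78 = 5.67 → 6 months.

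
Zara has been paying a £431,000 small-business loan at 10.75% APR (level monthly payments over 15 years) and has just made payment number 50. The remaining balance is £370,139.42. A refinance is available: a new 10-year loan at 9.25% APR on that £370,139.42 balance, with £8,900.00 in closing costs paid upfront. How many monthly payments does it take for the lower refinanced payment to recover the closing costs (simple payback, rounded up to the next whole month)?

Current payment = 431,000 × 10.75%/12 / (1 − (1+0.0089583)^−180) = £4,831.29.
Refinanced payment = 370,139.42 × 0.0077083 / (1 − (1+0.0077083)^−120) = £4,739.00.
Monthly savings = £4,831.29 − £4,739.00 = £92.29.
Break-even = £8,900.00 / £92.29 = 96.44 → 97 months.

97 months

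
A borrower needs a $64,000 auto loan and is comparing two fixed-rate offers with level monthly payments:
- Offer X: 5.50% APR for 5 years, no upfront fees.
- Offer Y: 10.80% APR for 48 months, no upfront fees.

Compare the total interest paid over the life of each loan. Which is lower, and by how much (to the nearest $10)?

Offer X by $5,750

Offer X: monthly rate = 5.5%/12 = 0.0045833; payment = 64,000 × 0.0045833 / (1 − (1+0.0045833)^−60) = $1,222.47.
Total interest on Offer X = 60 × $1,222.47 − $64,000 = $9,348.20.
Offer Y: monthly rate = 10.8%/12 = 0.0090000; payment = 64,000 × 0.0090000 / (1 − (1+0.0090000)^−48) = $1,647.90.
Total interest on Offer Y = 48 × $1,647.90 − $64,000 = $15,099.20.
Offer X is lower by $5,751.00.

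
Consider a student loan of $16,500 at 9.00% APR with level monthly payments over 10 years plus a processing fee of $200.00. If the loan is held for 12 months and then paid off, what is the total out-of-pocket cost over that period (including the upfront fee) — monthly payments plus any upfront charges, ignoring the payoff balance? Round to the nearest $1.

$2,708

At 9.00% the monthly rate is 0.0075000, so the payment is 16,500 × 0.0075000 / (1 − 1.0075000^−120) = $209.02.
Total outlay = 12 × $209.02 + $200.00 = $2,708.24.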